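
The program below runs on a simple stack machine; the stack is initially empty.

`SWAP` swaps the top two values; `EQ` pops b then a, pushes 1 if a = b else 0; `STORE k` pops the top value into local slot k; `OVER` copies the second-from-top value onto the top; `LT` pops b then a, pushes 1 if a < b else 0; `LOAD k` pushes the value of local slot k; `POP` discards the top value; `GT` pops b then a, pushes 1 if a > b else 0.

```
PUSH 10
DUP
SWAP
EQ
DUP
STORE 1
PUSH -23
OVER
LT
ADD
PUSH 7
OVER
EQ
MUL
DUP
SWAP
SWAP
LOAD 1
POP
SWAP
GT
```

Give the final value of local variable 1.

1

PUSH 10  -> 10
DUP      -> 10 10
SWAP     -> 10 10
EQ       -> 1
DUP      -> 1 1
STORE 1  -> 1
PUSH -23 -> 1 -23
OVER     -> 1 -23 1
LT       -> 1 1
ADD      -> 2
PUSH 7   -> 2 7
OVER     -> 2 7 2
EQ       -> 2 0
MUL      -> 0
DUP      -> 0 0
SWAP     -> 0 0
SWAP     -> 0 0
LOAD 1   -> 0 0 1
POP      -> 0 0
SWAP     -> 0 0
GT       -> 0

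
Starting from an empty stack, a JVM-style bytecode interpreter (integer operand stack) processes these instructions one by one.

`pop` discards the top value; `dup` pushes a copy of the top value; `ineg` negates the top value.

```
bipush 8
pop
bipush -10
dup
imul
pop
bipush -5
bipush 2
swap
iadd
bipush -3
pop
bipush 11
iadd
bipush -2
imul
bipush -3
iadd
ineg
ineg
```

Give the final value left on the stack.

-19

bipush 8   -> 8
pop        -> (empty)
bipush -10 -> -10
dup        -> -10 -10
imul       -> 100
pop        -> (empty)
bipush -5  -> -5
bipush 2   -> -5 2
swap       -> 2 -5
iadd       -> -3
bipush -3  -> -3 -3
pop        -> -3
bipush 11  -> -3 11
iadd       -> 8
bipush -2  -> 8 -2
imul       -> -16
bipush -3  -> -16 -3
iadd       -> -19
ineg       -> 19
ineg       -> -19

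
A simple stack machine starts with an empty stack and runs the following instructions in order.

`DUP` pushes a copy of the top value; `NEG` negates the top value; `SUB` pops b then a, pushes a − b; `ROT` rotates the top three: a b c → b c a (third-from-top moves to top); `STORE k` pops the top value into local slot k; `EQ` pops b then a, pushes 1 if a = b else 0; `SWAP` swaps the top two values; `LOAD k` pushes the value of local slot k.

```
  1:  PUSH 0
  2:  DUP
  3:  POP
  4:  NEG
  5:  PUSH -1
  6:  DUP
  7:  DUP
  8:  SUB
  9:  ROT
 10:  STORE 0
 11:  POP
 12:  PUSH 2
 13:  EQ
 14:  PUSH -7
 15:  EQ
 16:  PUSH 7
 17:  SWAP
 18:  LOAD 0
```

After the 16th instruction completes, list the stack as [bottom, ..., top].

[0, 7]

PUSH 0  -> 0
DUP     -> 0 0
POP     -> 0
NEG     -> 0
PUSH -1 -> 0 -1
DUP     -> 0 -1 -1
DUP     -> 0 -1 -1 -1
SUB     -> 0 -1 0
ROT     -> -1 0 0
STORE 0 -> -1 0
POP     -> -1
PUSH 2  -> -1 2
EQ      -> 0
PUSH -7 -> 0 -7
EQ      -> 0
PUSH 7  -> 0 7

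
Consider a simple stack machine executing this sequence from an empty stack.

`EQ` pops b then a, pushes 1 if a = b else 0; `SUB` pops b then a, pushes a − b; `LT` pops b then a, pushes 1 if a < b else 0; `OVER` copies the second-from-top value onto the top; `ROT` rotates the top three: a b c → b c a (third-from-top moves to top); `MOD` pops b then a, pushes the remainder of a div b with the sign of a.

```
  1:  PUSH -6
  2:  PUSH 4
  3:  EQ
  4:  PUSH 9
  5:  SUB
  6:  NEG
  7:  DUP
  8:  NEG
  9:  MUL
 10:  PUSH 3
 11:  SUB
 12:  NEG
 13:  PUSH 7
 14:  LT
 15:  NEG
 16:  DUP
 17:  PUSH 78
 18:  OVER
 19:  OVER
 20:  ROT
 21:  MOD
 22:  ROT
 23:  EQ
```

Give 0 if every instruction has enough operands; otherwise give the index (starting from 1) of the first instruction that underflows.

PUSH -6  [-6]
PUSH 4   [-6, 4]
EQ       [0]
PUSH 9   [0, 9]
SUB      [-9]
NEG      [9]
DUP      [9, 9]
NEG      [9, -9]
MUL      [-81]
PUSH 3   [-81, 3]
SUB      [-84]
NEG      [84]
PUSH 7   [84, 7]
LT       [0]
NEG      [0]
DUP      [0, 0]
PUSH 78  [0, 0, 78]
OVER     [0, 0, 78, 0]
OVER     [0, 0, 78, 0, 78]
ROT      [0, 0, 0, 78, 78]
MOD      [0, 0, 0, 0]
ROT      [0, 0, 0, 0]
EQ       [0, 0, 1]

0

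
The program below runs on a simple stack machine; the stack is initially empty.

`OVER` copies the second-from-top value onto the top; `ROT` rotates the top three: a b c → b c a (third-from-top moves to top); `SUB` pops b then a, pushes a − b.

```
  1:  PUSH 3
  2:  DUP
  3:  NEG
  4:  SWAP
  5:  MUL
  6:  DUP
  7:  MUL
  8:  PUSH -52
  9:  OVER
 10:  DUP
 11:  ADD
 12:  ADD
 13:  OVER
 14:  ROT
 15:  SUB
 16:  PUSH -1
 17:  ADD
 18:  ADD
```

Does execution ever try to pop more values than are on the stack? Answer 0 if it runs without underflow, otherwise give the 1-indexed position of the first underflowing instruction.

0

PUSH 3   -> 3
DUP      -> 3 3
NEG      -> 3 -3
SWAP     -> -3 3
MUL      -> -9
DUP      -> -9 -9
MUL      -> 81
PUSH -52 -> 81 -52
OVER     -> 81 -52 81
DUP      -> 81 -52 81 81
ADD      -> 81 -52 162
ADD      -> 81 110
OVER     -> 81 110 81
ROT      -> 110 81 81
SUB      -> 110 0
PUSH -1  -> 110 0 -1
ADD      -> 110 -1
ADD      -> 109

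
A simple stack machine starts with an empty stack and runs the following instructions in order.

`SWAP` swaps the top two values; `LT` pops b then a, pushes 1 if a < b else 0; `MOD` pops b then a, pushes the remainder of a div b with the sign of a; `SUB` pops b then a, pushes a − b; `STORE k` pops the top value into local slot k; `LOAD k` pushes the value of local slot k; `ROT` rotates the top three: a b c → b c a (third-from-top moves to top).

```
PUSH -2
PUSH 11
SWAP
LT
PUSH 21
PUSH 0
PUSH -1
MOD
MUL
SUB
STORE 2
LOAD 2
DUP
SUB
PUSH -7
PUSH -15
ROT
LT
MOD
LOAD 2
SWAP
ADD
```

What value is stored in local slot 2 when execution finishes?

PUSH -2   -2
PUSH 11   -2 11
SWAP      11 -2
LT        0
PUSH 21   0 21
PUSH 0    0 21 0
PUSH -1   0 21 0 -1
MOD       0 21 0
MUL       0 0
SUB       0
STORE 2   (empty)
LOAD 2    0
DUP       0 0
SUB       0
PUSH -7   0 -7
PUSH -15  0 -7 -15
ROT       -7 -15 0
LT        -7 1
MOD       0
LOAD 2    0 0
SWAP      0 0
ADD       0

0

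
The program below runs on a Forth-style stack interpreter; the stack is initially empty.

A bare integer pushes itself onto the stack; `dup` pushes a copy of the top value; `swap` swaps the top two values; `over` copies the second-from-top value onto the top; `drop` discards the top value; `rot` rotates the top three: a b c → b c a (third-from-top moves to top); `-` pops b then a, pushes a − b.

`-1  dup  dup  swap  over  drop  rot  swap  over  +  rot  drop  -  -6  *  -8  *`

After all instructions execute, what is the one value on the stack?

48

-1   → [-1]
dup  → [-1, -1]
dup  → [-1, -1, -1]
swap → [-1, -1, -1]
over → [-1, -1, -1, -1]
drop → [-1, -1, -1]
rot  → [-1, -1, -1]
swap → [-1, -1, -1]
over → [-1, -1, -1, -1]
+    → [-1, -1, -2]
rot  → [-1, -2, -1]
drop → [-1, -2]
-    → [1]
-6   → [1, -6]
*    → [-6]
-8   → [-6, -8]
*    → [48]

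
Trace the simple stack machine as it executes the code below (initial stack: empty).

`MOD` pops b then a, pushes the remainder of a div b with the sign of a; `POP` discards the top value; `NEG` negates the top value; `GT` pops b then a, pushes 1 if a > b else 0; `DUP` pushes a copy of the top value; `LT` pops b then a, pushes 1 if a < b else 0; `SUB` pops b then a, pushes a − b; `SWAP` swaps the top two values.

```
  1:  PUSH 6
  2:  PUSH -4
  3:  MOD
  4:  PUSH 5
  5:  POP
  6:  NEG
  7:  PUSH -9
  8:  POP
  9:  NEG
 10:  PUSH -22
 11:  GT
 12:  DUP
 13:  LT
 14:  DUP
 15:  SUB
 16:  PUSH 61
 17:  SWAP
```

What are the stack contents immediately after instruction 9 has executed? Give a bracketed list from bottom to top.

PUSH 6  -> 6
PUSH -4 -> 6 -4
MOD     -> 2
PUSH 5  -> 2 5
POP     -> 2
NEG     -> -2
PUSH -9 -> -2 -9
POP     -> -2
NEG     -> 2

[2]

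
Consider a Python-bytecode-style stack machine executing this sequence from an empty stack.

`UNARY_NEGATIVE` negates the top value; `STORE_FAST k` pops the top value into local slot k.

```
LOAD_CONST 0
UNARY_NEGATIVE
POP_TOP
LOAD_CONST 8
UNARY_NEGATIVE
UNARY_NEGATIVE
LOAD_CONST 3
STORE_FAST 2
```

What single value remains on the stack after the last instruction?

LOAD_CONST 0   → [0]
UNARY_NEGATIVE → [0]
POP_TOP        → []
LOAD_CONST 8   → [8]
UNARY_NEGATIVE → [-8]
UNARY_NEGATIVE → [8]
LOAD_CONST 3   → [8, 3]
STORE_FAST 2   → [8]

8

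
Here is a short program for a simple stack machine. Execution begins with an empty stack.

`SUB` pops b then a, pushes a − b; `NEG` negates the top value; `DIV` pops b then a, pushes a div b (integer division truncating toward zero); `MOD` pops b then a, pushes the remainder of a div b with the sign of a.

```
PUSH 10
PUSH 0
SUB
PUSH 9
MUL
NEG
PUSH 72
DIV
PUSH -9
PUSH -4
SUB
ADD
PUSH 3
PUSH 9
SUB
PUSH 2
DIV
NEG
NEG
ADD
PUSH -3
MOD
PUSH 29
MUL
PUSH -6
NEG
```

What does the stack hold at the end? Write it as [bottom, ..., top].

[0, 6]

PUSH 10  10
PUSH 0   10 0
SUB      10
PUSH 9   10 9
MUL      90
NEG      -90
PUSH 72  -90 72
DIV      -1
PUSH -9  -1 -9
PUSH -4  -1 -9 -4
SUB      -1 -5
ADD      -6
PUSH 3   -6 3
PUSH 9   -6 3 9
SUB      -6 -6
PUSH 2   -6 -6 2
DIV      -6 -3
NEG      -6 3
NEG      -6 -3
ADD      -9
PUSH -3  -9 -3
MOD      0
PUSH 29  0 29
MUL      0
PUSH -6  0 -6
NEG      0 6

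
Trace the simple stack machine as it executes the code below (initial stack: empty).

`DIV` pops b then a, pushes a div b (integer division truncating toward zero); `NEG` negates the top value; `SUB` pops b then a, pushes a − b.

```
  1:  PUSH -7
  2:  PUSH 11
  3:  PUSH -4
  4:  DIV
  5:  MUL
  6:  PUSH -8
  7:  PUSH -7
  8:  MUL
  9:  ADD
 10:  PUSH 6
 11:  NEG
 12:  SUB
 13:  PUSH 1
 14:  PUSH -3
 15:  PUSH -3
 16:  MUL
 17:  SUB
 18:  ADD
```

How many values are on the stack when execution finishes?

1

PUSH -7 → -7
PUSH 11 → -7 11
PUSH -4 → -7 11 -4
DIV     → -7 -2
MUL     → 14
PUSH -8 → 14 -8
PUSH -7 → 14 -8 -7
MUL     → 14 56
ADD     → 70
PUSH 6  → 70 6
NEG     → 70 -6
SUB     → 76
PUSH 1  → 76 1
PUSH -3 → 76 1 -3
PUSH -3 → 76 1 -3 -3
MUL     → 76 1 9
SUB     → 76 -8
ADD     → 68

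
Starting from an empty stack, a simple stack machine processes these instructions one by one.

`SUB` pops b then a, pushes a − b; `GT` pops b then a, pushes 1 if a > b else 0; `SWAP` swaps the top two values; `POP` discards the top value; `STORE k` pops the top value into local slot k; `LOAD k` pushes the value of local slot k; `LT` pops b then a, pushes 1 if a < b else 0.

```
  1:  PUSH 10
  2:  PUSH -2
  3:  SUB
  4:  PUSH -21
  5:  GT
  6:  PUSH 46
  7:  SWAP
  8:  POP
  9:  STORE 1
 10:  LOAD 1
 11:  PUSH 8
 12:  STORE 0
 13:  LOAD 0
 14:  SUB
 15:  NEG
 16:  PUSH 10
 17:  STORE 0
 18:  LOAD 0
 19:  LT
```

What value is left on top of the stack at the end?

1

PUSH 10  : [10]
PUSH -2  : [10, -2]
SUB      : [12]
PUSH -21 : [12, -21]
GT       : [1]
PUSH 46  : [1, 46]
SWAP     : [46, 1]
POP      : [46]
STORE 1  : []
LOAD 1   : [46]
PUSH 8   : [46, 8]
STORE 0  : [46]
LOAD 0   : [46, 8]
SUB      : [38]
NEG      : [-38]
PUSH 10  : [-38, 10]
STORE 0  : [-38]
LOAD 0   : [-38, 10]
LT       : [1]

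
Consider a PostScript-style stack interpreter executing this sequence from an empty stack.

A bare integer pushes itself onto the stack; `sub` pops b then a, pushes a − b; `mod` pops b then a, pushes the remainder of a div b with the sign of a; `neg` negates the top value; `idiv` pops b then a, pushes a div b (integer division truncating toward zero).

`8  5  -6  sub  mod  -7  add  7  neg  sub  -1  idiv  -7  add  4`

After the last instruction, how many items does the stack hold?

8    : 8
5    : 8 5
-6   : 8 5 -6
sub  : 8 11
mod  : 8
-7   : 8 -7
add  : 1
7    : 1 7
neg  : 1 -7
sub  : 8
-1   : 8 -1
idiv : -8
-7   : -8 -7
add  : -15
4    : -15 4

2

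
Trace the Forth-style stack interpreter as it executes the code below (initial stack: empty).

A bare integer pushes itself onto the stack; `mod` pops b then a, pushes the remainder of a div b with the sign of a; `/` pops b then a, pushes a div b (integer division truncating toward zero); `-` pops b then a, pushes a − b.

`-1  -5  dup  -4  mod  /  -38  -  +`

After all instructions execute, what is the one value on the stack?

-1  → [-1]
-5  → [-1, -5]
dup → [-1, -5, -5]
-4  → [-1, -5, -5, -4]
mod → [-1, -5, -1]
/   → [-1, 5]
-38 → [-1, 5, -38]
-   → [-1, 43]
+   → [42]

42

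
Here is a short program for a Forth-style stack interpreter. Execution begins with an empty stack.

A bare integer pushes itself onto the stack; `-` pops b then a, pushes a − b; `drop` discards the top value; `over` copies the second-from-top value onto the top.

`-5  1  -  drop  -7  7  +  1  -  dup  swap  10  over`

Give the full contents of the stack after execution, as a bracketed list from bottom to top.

-5   : -5
1    : -5 1
-    : -6
drop : (empty)
-7   : -7
7    : -7 7
+    : 0
1    : 0 1
-    : -1
dup  : -1 -1
swap : -1 -1
10   : -1 -1 10
over : -1 -1 10 -1

[-1, -1, 10, -1]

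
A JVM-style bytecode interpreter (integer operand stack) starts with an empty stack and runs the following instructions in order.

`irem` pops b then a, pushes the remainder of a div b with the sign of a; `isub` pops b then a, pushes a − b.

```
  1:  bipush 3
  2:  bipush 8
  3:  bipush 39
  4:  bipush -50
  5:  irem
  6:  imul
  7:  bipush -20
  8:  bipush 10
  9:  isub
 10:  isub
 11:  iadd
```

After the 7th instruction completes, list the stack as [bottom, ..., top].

[3, 312, -20]

bipush 3    3
bipush 8    3 8
bipush 39   3 8 39
bipush -50  3 8 39 -50
irem        3 8 39
imul        3 312
bipush -20  3 312 -20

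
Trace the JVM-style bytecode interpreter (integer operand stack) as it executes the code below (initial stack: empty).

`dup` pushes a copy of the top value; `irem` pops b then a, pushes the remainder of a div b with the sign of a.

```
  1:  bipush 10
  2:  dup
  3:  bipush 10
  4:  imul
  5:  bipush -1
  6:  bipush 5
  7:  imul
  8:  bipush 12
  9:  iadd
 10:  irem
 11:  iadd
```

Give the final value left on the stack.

12

bipush 10  [10]
dup        [10, 10]
bipush 10  [10, 10, 10]
imul       [10, 100]
bipush -1  [10, 100, -1]
bipush 5   [10, 100, -1, 5]
imul       [10, 100, -5]
bipush 12  [10, 100, -5, 12]
iadd       [10, 100, 7]
irem       [10, 2]
iadd       [12]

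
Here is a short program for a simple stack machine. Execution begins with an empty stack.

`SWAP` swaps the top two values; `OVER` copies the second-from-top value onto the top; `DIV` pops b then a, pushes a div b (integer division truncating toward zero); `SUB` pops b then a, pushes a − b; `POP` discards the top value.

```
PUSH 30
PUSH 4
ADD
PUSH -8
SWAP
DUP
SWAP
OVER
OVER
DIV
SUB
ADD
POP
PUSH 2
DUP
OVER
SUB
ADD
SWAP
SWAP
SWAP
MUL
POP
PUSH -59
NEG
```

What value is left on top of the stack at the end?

PUSH 30  : [30]
PUSH 4   : [30, 4]
ADD      : [34]
PUSH -8  : [34, -8]
SWAP     : [-8, 34]
DUP      : [-8, 34, 34]
SWAP     : [-8, 34, 34]
OVER     : [-8, 34, 34, 34]
OVER     : [-8, 34, 34, 34, 34]
DIV      : [-8, 34, 34, 1]
SUB      : [-8, 34, 33]
ADD      : [-8, 67]
POP      : [-8]
PUSH 2   : [-8, 2]
DUP      : [-8, 2, 2]
OVER     : [-8, 2, 2, 2]
SUB      : [-8, 2, 0]
ADD      : [-8, 2]
SWAP     : [2, -8]
SWAP     : [-8, 2]
SWAP     : [2, -8]
MUL      : [-16]
POP      : []
PUSH -59 : [-59]
NEG      : [59]

59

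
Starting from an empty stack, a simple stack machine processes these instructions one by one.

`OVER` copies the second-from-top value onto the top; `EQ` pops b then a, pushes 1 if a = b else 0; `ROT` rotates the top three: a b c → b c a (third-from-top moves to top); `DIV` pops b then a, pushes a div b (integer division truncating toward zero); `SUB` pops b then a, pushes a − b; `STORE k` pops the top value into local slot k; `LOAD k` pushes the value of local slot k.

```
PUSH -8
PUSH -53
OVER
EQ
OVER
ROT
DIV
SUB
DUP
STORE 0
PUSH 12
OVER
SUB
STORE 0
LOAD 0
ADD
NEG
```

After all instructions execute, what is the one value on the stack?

-12

PUSH -8   -8
PUSH -53  -8 -53
OVER      -8 -53 -8
EQ        -8 0
OVER      -8 0 -8
ROT       0 -8 -8
DIV       0 1
SUB       -1
DUP       -1 -1
STORE 0   -1
PUSH 12   -1 12
OVER      -1 12 -1
SUB       -1 13
STORE 0   -1
LOAD 0    -1 13
ADD       12
NEG       -12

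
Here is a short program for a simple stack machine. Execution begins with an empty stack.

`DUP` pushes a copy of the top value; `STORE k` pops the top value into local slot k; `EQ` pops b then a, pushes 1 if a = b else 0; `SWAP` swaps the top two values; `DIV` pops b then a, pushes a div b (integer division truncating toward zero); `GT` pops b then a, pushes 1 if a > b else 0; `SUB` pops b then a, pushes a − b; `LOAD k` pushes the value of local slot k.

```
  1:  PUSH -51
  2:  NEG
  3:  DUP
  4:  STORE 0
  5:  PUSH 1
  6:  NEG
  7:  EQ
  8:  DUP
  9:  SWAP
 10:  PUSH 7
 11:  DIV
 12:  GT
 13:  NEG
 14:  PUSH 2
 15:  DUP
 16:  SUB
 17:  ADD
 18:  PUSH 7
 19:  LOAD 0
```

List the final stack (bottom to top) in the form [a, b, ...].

PUSH -51 : [-51]
NEG      : [51]
DUP      : [51, 51]
STORE 0  : [51]
PUSH 1   : [51, 1]
NEG      : [51, -1]
EQ       : [0]
DUP      : [0, 0]
SWAP     : [0, 0]
PUSH 7   : [0, 0, 7]
DIV      : [0, 0]
GT       : [0]
NEG      : [0]
PUSH 2   : [0, 2]
DUP      : [0, 2, 2]
SUB      : [0, 0]
ADD      : [0]
PUSH 7   : [0, 7]
LOAD 0   : [0, 7, 51]

[0, 7, 51]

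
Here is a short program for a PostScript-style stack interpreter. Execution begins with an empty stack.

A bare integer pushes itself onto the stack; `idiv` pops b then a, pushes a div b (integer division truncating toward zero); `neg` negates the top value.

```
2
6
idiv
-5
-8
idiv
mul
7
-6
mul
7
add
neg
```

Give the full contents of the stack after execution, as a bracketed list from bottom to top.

[0, 35]

2    : [2]
6    : [2, 6]
idiv : [0]
-5   : [0, -5]
-8   : [0, -5, -8]
idiv : [0, 0]
mul  : [0]
7    : [0, 7]
-6   : [0, 7, -6]
mul  : [0, -42]
7    : [0, -42, 7]
add  : [0, -35]
neg  : [0, 35]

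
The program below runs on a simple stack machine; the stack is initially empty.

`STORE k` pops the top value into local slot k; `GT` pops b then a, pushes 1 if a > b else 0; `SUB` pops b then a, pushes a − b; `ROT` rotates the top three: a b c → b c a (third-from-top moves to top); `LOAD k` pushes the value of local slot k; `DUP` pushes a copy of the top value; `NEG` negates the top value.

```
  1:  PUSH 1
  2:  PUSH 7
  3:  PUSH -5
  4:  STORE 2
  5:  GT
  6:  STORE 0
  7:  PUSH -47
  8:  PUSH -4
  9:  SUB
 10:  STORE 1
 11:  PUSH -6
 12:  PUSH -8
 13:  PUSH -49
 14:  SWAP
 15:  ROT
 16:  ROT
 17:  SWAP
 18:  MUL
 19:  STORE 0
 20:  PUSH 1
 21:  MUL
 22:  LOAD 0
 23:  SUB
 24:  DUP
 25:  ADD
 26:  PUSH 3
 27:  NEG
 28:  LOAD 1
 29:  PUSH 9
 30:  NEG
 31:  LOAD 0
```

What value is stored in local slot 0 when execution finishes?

294

PUSH 1    [1]
PUSH 7    [1, 7]
PUSH -5   [1, 7, -5]
STORE 2   [1, 7]
GT        [0]
STORE 0   []
PUSH -47  [-47]
PUSH -4   [-47, -4]
SUB       [-43]
STORE 1   []
PUSH -6   [-6]
PUSH -8   [-6, -8]
PUSH -49  [-6, -8, -49]
SWAP      [-6, -49, -8]
ROT       [-49, -8, -6]
ROT       [-8, -6, -49]
SWAP      [-8, -49, -6]
MUL       [-8, 294]
STORE 0   [-8]
PUSH 1    [-8, 1]
MUL       [-8]
LOAD 0    [-8, 294]
SUB       [-302]
DUP       [-302, -302]
ADD       [-604]
PUSH 3    [-604, 3]
NEG       [-604, -3]
LOAD 1    [-604, -3, -43]
PUSH 9    [-604, -3, -43, 9]
NEG       [-604, -3, -43, -9]
LOAD 0    [-604, -3, -43, -9, 294]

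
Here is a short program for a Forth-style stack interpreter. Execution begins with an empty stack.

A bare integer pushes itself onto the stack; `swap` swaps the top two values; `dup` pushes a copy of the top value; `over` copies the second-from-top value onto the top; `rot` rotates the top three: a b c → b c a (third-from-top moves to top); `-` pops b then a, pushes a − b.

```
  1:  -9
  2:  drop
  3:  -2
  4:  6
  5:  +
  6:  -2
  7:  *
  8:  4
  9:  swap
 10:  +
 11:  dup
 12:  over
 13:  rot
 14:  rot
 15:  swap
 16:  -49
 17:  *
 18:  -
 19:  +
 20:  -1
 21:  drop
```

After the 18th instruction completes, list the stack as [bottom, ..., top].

[-4, -200]

-9   : [-9]
drop : []
-2   : [-2]
6    : [-2, 6]
+    : [4]
-2   : [4, -2]
*    : [-8]
4    : [-8, 4]
swap : [4, -8]
+    : [-4]
dup  : [-4, -4]
over : [-4, -4, -4]
rot  : [-4, -4, -4]
rot  : [-4, -4, -4]
swap : [-4, -4, -4]
-49  : [-4, -4, -4, -49]
*    : [-4, -4, 196]
-    : [-4, -200]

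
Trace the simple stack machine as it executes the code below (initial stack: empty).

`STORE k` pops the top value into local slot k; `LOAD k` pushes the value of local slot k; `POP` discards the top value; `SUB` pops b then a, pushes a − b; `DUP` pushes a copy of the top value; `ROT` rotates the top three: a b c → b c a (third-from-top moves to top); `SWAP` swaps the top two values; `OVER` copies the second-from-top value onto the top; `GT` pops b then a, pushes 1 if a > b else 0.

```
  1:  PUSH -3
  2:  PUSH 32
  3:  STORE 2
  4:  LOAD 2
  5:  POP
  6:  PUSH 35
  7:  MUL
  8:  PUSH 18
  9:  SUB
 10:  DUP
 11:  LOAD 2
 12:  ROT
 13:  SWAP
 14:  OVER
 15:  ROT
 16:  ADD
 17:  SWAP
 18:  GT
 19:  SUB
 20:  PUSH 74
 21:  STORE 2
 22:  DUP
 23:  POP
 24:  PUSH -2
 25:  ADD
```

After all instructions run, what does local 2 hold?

74

PUSH -3 → [-3]
PUSH 32 → [-3, 32]
STORE 2 → [-3]
LOAD 2  → [-3, 32]
POP     → [-3]
PUSH 35 → [-3, 35]
MUL     → [-105]
PUSH 18 → [-105, 18]
SUB     → [-123]
DUP     → [-123, -123]
LOAD 2  → [-123, -123, 32]
ROT     → [-123, 32, -123]
SWAP    → [-123, -123, 32]
OVER    → [-123, -123, 32, -123]
ROT     → [-123, 32, -123, -123]
ADD     → [-123, 32, -246]
SWAP    → [-123, -246, 32]
GT      → [-123, 0]
SUB     → [-123]
PUSH 74 → [-123, 74]
STORE 2 → [-123]
DUP     → [-123, -123]
POP     → [-123]
PUSH -2 → [-123, -2]
ADD     → [-125]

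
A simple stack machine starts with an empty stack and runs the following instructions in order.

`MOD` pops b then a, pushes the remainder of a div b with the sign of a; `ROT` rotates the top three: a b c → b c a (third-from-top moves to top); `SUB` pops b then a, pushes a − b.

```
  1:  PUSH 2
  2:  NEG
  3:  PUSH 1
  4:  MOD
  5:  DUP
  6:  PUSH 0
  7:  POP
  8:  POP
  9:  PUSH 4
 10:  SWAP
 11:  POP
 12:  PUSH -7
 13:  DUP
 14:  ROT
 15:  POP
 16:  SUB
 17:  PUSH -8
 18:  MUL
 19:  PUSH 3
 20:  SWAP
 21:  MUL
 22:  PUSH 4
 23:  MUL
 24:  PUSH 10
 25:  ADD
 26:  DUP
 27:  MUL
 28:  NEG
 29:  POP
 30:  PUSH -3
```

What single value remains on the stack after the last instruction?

-3

PUSH 2   [2]
NEG      [-2]
PUSH 1   [-2, 1]
MOD      [0]
DUP      [0, 0]
PUSH 0   [0, 0, 0]
POP      [0, 0]
POP      [0]
PUSH 4   [0, 4]
SWAP     [4, 0]
POP      [4]
PUSH -7  [4, -7]
DUP      [4, -7, -7]
ROT      [-7, -7, 4]
POP      [-7, -7]
SUB      [0]
PUSH -8  [0, -8]
MUL      [0]
PUSH 3   [0, 3]
SWAP     [3, 0]
MUL      [0]
PUSH 4   [0, 4]
MUL      [0]
PUSH 10  [0, 10]
ADD      [10]
DUP      [10, 10]
MUL      [100]
NEG      [-100]
POP      []
PUSH -3  [-3]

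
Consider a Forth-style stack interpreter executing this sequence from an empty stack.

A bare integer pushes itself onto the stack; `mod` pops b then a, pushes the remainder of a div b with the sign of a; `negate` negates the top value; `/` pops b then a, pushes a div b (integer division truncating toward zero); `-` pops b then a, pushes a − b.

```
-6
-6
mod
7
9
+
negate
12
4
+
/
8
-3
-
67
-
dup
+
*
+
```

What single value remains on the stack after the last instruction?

112

-6     -> -6
-6     -> -6 -6
mod    -> 0
7      -> 0 7
9      -> 0 7 9
+      -> 0 16
negate -> 0 -16
12     -> 0 -16 12
4      -> 0 -16 12 4
+      -> 0 -16 16
/      -> 0 -1
8      -> 0 -1 8
-3     -> 0 -1 8 -3
-      -> 0 -1 11
67     -> 0 -1 11 67
-      -> 0 -1 -56
dup    -> 0 -1 -56 -56
+      -> 0 -1 -112
*      -> 0 112
+      -> 112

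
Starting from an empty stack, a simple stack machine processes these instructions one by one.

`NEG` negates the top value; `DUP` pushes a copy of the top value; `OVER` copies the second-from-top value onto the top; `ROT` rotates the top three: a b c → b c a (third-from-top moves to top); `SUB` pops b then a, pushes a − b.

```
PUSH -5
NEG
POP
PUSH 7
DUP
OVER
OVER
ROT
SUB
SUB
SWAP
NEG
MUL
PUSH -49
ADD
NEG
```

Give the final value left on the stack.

PUSH -5  : -5
NEG      : 5
POP      : (empty)
PUSH 7   : 7
DUP      : 7 7
OVER     : 7 7 7
OVER     : 7 7 7 7
ROT      : 7 7 7 7
SUB      : 7 7 0
SUB      : 7 7
SWAP     : 7 7
NEG      : 7 -7
MUL      : -49
PUSH -49 : -49 -49
ADD      : -98
NEG      : 98

98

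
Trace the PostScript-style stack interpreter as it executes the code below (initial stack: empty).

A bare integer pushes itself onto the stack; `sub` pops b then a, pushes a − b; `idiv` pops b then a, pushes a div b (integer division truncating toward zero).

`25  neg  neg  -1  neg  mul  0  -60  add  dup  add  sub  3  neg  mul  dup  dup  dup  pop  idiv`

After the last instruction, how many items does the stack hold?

2

25   → 25
neg  → -25
neg  → 25
-1   → 25 -1
neg  → 25 1
mul  → 25
0    → 25 0
-60  → 25 0 -60
add  → 25 -60
dup  → 25 -60 -60
add  → 25 -120
sub  → 145
3    → 145 3
neg  → 145 -3
mul  → -435
dup  → -435 -435
dup  → -435 -435 -435
dup  → -435 -435 -435 -435
pop  → -435 -435 -435
idiv → -435 1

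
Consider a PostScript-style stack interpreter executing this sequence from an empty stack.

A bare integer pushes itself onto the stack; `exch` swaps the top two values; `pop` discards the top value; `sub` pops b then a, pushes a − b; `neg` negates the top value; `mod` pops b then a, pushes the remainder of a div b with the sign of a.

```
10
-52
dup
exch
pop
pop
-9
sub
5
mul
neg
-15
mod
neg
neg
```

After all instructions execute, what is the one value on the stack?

-5

10   → 10
-52  → 10 -52
dup  → 10 -52 -52
exch → 10 -52 -52
pop  → 10 -52
pop  → 10
-9   → 10 -9
sub  → 19
5    → 19 5
mul  → 95
neg  → -95
-15  → -95 -15
mod  → -5
neg  → 5
neg  → -5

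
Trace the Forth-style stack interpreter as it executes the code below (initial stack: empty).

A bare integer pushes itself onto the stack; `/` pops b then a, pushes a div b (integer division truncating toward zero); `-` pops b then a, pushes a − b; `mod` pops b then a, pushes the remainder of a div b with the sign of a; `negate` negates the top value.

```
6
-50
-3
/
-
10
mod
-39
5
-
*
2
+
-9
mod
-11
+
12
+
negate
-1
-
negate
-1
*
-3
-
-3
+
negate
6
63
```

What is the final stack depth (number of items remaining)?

3

6       6
-50     6 -50
-3      6 -50 -3
/       6 16
-       -10
10      -10 10
mod     0
-39     0 -39
5       0 -39 5
-       0 -44
*       0
2       0 2
+       2
-9      2 -9
mod     2
-11     2 -11
+       -9
12      -9 12
+       3
negate  -3
-1      -3 -1
-       -2
negate  2
-1      2 -1
*       -2
-3      -2 -3
-       1
-3      1 -3
+       -2
negate  2
6       2 6
63      2 6 63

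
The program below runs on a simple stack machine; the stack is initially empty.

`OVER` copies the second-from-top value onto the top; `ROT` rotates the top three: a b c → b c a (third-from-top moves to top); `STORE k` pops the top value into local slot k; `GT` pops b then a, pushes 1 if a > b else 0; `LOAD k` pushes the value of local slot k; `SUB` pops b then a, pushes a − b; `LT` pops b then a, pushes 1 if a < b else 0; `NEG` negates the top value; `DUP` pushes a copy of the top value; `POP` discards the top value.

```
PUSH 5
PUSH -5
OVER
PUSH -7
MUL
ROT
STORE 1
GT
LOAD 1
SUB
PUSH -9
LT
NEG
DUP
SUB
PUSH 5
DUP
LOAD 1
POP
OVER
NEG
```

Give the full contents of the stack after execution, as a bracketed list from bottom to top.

PUSH 5  → [5]
PUSH -5 → [5, -5]
OVER    → [5, -5, 5]
PUSH -7 → [5, -5, 5, -7]
MUL     → [5, -5, -35]
ROT     → [-5, -35, 5]
STORE 1 → [-5, -35]
GT      → [1]
LOAD 1  → [1, 5]
SUB     → [-4]
PUSH -9 → [-4, -9]
LT      → [0]
NEG     → [0]
DUP     → [0, 0]
SUB     → [0]
PUSH 5  → [0, 5]
DUP     → [0, 5, 5]
LOAD 1  → [0, 5, 5, 5]
POP     → [0, 5, 5]
OVER    → [0, 5, 5, 5]
NEG     → [0, 5, 5, -5]

[0, 5, 5, -5]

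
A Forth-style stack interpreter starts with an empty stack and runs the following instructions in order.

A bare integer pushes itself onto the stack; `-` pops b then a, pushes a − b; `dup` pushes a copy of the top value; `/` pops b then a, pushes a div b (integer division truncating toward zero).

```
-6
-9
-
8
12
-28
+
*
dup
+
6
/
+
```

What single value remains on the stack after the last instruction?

-6  → -6
-9  → -6 -9
-   → 3
8   → 3 8
12  → 3 8 12
-28 → 3 8 12 -28
+   → 3 8 -16
*   → 3 -128
dup → 3 -128 -128
+   → 3 -256
6   → 3 -256 6
/   → 3 -42
+   → -39

-39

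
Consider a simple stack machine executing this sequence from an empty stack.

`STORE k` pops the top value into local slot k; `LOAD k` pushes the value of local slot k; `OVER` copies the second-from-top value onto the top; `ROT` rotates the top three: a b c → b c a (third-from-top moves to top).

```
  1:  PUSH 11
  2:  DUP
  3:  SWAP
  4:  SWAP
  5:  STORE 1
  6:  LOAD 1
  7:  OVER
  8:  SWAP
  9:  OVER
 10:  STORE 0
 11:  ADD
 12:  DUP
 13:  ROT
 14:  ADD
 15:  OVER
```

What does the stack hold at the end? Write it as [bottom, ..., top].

[22, 33, 22]

PUSH 11  11
DUP      11 11
SWAP     11 11
SWAP     11 11
STORE 1  11
LOAD 1   11 11
OVER     11 11 11
SWAP     11 11 11
OVER     11 11 11 11
STORE 0  11 11 11
ADD      11 22
DUP      11 22 22
ROT      22 22 11
ADD      22 33
OVER     22 33 22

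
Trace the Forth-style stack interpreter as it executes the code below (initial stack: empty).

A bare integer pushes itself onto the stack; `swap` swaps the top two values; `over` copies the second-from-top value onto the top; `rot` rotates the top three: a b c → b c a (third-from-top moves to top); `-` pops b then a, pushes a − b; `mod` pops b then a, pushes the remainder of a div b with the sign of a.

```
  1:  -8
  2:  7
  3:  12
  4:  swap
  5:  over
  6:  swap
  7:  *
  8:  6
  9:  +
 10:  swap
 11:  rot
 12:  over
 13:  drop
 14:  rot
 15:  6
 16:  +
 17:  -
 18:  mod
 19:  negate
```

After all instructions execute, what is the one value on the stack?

-8     → -8
7      → -8 7
12     → -8 7 12
swap   → -8 12 7
over   → -8 12 7 12
swap   → -8 12 12 7
*      → -8 12 84
6      → -8 12 84 6
+      → -8 12 90
swap   → -8 90 12
rot    → 90 12 -8
over   → 90 12 -8 12
drop   → 90 12 -8
rot    → 12 -8 90
6      → 12 -8 90 6
+      → 12 -8 96
-      → 12 -104
mod    → 12
negate → -12

-12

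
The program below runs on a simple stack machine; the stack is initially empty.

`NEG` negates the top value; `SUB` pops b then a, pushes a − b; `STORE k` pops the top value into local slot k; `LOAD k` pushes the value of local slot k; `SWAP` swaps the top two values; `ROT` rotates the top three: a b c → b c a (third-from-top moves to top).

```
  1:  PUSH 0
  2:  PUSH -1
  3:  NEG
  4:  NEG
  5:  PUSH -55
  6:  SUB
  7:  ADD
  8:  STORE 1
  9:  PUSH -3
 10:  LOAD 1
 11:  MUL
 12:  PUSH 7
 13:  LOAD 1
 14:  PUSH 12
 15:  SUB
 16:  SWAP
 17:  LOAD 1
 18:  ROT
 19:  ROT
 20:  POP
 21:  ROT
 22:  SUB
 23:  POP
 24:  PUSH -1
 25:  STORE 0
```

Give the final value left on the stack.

54

PUSH 0   -> [0]
PUSH -1  -> [0, -1]
NEG      -> [0, 1]
NEG      -> [0, -1]
PUSH -55 -> [0, -1, -55]
SUB      -> [0, 54]
ADD      -> [54]
STORE 1  -> []
PUSH -3  -> [-3]
LOAD 1   -> [-3, 54]
MUL      -> [-162]
PUSH 7   -> [-162, 7]
LOAD 1   -> [-162, 7, 54]
PUSH 12  -> [-162, 7, 54, 12]
SUB      -> [-162, 7, 42]
SWAP     -> [-162, 42, 7]
LOAD 1   -> [-162, 42, 7, 54]
ROT      -> [-162, 7, 54, 42]
ROT      -> [-162, 54, 42, 7]
POP      -> [-162, 54, 42]
ROT      -> [54, 42, -162]
SUB      -> [54, 204]
POP      -> [54]
PUSH -1  -> [54, -1]
STORE 0  -> [54]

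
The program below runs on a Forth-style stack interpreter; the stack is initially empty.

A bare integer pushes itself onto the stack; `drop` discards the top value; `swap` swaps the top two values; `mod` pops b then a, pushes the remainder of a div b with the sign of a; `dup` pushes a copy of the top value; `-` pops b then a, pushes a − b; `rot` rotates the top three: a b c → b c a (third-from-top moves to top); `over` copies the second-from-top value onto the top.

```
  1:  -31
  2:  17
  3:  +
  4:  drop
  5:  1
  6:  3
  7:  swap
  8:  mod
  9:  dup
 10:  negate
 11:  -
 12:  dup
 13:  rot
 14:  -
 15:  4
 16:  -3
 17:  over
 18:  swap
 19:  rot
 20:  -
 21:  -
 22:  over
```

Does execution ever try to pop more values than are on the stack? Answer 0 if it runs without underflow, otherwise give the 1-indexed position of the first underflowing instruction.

13

-31    : -31
17     : -31 17
+      : -14
drop   : (empty)
1      : 1
3      : 1 3
swap   : 3 1
mod    : 0
dup    : 0 0
negate : 0 0
-      : 0
dup    : 0 0
rot  — needs 3 operands, stack has 2 → underflow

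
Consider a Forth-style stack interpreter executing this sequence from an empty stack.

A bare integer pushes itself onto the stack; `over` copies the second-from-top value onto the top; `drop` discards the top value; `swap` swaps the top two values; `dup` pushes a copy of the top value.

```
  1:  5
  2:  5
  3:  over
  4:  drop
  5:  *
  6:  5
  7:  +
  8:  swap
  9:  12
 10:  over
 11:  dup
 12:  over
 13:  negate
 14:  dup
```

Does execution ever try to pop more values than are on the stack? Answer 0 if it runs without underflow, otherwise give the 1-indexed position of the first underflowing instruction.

5    : [5]
5    : [5, 5]
over : [5, 5, 5]
drop : [5, 5]
*    : [25]
5    : [25, 5]
+    : [30]
swap  — needs 2 operands, stack has 1 → underflow

8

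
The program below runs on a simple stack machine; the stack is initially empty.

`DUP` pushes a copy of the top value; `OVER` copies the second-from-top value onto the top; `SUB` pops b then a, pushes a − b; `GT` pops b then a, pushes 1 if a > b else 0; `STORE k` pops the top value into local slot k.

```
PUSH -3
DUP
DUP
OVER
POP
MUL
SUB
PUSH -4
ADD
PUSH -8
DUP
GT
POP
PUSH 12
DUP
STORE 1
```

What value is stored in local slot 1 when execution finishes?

PUSH -3 -> -3
DUP     -> -3 -3
DUP     -> -3 -3 -3
OVER    -> -3 -3 -3 -3
POP     -> -3 -3 -3
MUL     -> -3 9
SUB     -> -12
PUSH -4 -> -12 -4
ADD     -> -16
PUSH -8 -> -16 -8
DUP     -> -16 -8 -8
GT      -> -16 0
POP     -> -16
PUSH 12 -> -16 12
DUP     -> -16 12 12
STORE 1 -> -16 12

12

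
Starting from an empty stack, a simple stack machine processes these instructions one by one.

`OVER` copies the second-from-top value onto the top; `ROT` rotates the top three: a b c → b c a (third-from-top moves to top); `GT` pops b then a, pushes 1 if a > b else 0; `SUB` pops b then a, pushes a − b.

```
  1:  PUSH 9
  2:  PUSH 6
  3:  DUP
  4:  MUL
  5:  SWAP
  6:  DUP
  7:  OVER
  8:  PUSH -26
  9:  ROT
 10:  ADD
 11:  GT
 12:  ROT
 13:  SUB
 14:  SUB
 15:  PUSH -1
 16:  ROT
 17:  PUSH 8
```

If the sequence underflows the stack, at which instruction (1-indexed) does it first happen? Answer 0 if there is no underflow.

PUSH 9    [9]
PUSH 6    [9, 6]
DUP       [9, 6, 6]
MUL       [9, 36]
SWAP      [36, 9]
DUP       [36, 9, 9]
OVER      [36, 9, 9, 9]
PUSH -26  [36, 9, 9, 9, -26]
ROT       [36, 9, 9, -26, 9]
ADD       [36, 9, 9, -17]
GT        [36, 9, 1]
ROT       [9, 1, 36]
SUB       [9, -35]
SUB       [44]
PUSH -1   [44, -1]
ROT  — needs 3 operands, stack has 2 → underflow

16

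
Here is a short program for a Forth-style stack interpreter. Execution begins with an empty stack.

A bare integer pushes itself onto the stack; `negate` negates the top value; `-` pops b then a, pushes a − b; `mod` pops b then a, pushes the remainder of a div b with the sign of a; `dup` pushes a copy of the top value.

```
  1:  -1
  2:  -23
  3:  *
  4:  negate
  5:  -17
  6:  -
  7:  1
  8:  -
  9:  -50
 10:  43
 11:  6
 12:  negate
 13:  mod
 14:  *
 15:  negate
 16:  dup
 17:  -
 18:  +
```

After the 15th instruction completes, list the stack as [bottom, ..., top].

-1     -> [-1]
-23    -> [-1, -23]
*      -> [23]
negate -> [-23]
-17    -> [-23, -17]
-      -> [-6]
1      -> [-6, 1]
-      -> [-7]
-50    -> [-7, -50]
43     -> [-7, -50, 43]
6      -> [-7, -50, 43, 6]
negate -> [-7, -50, 43, -6]
mod    -> [-7, -50, 1]
*      -> [-7, -50]
negate -> [-7, 50]

[-7, 50]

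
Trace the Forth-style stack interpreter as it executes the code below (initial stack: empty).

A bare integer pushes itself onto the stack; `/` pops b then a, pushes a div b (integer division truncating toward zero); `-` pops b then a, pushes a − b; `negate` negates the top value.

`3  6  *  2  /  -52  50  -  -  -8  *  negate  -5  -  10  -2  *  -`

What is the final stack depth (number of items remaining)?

1

3      : [3]
6      : [3, 6]
*      : [18]
2      : [18, 2]
/      : [9]
-52    : [9, -52]
50     : [9, -52, 50]
-      : [9, -102]
-      : [111]
-8     : [111, -8]
*      : [-888]
negate : [888]
-5     : [888, -5]
-      : [893]
10     : [893, 10]
-2     : [893, 10, -2]
*      : [893, -20]
-      : [913]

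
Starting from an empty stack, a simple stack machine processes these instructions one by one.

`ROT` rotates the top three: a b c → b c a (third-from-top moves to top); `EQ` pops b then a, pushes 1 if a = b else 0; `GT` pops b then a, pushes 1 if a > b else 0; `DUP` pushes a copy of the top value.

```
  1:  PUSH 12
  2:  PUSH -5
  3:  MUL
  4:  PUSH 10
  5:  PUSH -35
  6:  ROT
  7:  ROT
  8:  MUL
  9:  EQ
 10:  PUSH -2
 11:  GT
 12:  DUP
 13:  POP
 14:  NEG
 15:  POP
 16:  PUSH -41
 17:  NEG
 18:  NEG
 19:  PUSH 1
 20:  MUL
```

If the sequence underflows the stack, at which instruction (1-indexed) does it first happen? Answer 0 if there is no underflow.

0

PUSH 12   [12]
PUSH -5   [12, -5]
MUL       [-60]
PUSH 10   [-60, 10]
PUSH -35  [-60, 10, -35]
ROT       [10, -35, -60]
ROT       [-35, -60, 10]
MUL       [-35, -600]
EQ        [0]
PUSH -2   [0, -2]
GT        [1]
DUP       [1, 1]
POP       [1]
NEG       [-1]
POP       []
PUSH -41  [-41]
NEG       [41]
NEG       [-41]
PUSH 1    [-41, 1]
MUL       [-41]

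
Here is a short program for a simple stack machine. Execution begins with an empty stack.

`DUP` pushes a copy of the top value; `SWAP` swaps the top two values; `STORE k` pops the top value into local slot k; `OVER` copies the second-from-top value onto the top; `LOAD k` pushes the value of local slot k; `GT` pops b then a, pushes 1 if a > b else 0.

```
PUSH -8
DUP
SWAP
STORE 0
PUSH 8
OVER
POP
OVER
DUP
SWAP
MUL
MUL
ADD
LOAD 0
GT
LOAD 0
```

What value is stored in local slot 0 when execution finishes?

-8

PUSH -8 : [-8]
DUP     : [-8, -8]
SWAP    : [-8, -8]
STORE 0 : [-8]
PUSH 8  : [-8, 8]
OVER    : [-8, 8, -8]
POP     : [-8, 8]
OVER    : [-8, 8, -8]
DUP     : [-8, 8, -8, -8]
SWAP    : [-8, 8, -8, -8]
MUL     : [-8, 8, 64]
MUL     : [-8, 512]
ADD     : [504]
LOAD 0  : [504, -8]
GT      : [1]
LOAD 0  : [1, -8]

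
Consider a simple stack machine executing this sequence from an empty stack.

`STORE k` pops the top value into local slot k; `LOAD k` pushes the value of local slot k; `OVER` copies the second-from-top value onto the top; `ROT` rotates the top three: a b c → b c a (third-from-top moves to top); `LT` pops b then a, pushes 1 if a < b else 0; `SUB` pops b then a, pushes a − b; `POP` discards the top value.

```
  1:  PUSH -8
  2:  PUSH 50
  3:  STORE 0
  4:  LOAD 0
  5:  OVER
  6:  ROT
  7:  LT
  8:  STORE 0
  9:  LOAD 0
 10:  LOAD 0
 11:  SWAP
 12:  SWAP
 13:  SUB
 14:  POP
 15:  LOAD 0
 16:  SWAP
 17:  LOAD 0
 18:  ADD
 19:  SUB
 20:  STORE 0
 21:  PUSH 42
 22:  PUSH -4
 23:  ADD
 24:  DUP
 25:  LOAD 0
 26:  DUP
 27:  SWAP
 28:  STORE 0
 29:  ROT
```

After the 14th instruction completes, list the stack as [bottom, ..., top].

PUSH -8 : [-8]
PUSH 50 : [-8, 50]
STORE 0 : [-8]
LOAD 0  : [-8, 50]
OVER    : [-8, 50, -8]
ROT     : [50, -8, -8]
LT      : [50, 0]
STORE 0 : [50]
LOAD 0  : [50, 0]
LOAD 0  : [50, 0, 0]
SWAP    : [50, 0, 0]
SWAP    : [50, 0, 0]
SUB     : [50, 0]
POP     : [50]

[50]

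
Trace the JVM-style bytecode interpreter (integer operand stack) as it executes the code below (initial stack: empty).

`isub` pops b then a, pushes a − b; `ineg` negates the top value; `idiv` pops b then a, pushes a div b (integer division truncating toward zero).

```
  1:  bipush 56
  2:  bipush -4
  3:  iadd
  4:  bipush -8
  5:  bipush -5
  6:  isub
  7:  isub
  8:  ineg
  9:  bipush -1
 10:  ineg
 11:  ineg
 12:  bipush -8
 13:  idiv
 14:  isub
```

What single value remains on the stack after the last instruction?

bipush 56 -> [56]
bipush -4 -> [56, -4]
iadd      -> [52]
bipush -8 -> [52, -8]
bipush -5 -> [52, -8, -5]
isub      -> [52, -3]
isub      -> [55]
ineg      -> [-55]
bipush -1 -> [-55, -1]
ineg      -> [-55, 1]
ineg      -> [-55, -1]
bipush -8 -> [-55, -1, -8]
idiv      -> [-55, 0]
isub      -> [-55]

-55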